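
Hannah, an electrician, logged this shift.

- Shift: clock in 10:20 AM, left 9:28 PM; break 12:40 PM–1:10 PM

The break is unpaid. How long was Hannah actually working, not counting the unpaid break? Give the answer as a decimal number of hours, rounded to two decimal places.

Shift: 10:20 AM–9:28 PM = 11 h 8 min; less 30 min break → 10 h 38 min

10.63 hours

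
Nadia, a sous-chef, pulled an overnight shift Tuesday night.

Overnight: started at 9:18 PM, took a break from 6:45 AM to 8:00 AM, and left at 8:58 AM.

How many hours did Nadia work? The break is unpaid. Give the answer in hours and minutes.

10 h 25 min

Overnight: 9:18 PM → midnight = 2 h 42 min; midnight → 8:58 AM = 8 h 58 min; span 11 h 40 min; less 75 min break → 10 h 25 min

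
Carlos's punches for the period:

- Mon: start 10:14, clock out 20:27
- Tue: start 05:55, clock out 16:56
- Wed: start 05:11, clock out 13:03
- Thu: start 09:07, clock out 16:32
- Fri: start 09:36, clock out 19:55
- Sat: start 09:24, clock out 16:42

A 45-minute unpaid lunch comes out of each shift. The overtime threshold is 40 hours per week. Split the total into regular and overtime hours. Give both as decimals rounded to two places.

Mon: 10:14–20:27 = 10 h 13 min; less 45 min break → 9 h 28 min
Tue: 05:55–16:56 = 11 h 1 min; less 45 min break → 10 h 16 min
Wed: 05:11–13:03 = 7 h 52 min; less 45 min break → 7 h 7 min
Thu: 09:07–16:32 = 7 h 25 min; less 45 min break → 6 h 40 min
Fri: 09:36–19:55 = 10 h 19 min; less 45 min break → 9 h 34 min
Sat: 09:24–16:42 = 7 h 18 min; less 45 min break → 6 h 33 min
Total worked: 49 h 38 min = 49.63 h.
Threshold 40 h → overtime 9 h 38 min, regular 40 h 0 min.

Regular 40.00 hours, overtime 9.63 hours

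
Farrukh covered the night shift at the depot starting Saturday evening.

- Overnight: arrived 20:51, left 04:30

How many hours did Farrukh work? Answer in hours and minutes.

7 h 39 min

Overnight: 20:51 → midnight = 3 h 9 min; midnight → 04:30 = 4 h 30 min; span 7 h 39 min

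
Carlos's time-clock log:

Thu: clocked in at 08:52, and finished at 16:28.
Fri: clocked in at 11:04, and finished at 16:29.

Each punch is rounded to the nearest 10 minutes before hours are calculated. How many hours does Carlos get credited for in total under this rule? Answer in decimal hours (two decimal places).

Thu: in 08:52→08:50, out 16:28→16:30; 7 h 40 min
Fri: in 11:04→11:00, out 16:29→16:30; 5 h 30 min
Total credited: 13 h 10 min.

13.17 hours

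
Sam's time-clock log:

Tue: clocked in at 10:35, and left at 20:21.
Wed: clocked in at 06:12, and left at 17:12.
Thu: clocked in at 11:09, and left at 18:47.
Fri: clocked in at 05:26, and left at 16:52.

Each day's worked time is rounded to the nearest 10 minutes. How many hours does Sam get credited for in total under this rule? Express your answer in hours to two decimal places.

40.00 hours

Tue: 10:35–20:21 = 9 h 46 min → rounds to 9 h 50 min
Wed: 06:12–17:12 = 11 h 0 min → rounds to 11 h 0 min
Thu: 11:09–18:47 = 7 h 38 min → rounds to 7 h 40 min
Fri: 05:26–16:52 = 11 h 26 min → rounds to 11 h 30 min
Total credited: 40 h 0 min.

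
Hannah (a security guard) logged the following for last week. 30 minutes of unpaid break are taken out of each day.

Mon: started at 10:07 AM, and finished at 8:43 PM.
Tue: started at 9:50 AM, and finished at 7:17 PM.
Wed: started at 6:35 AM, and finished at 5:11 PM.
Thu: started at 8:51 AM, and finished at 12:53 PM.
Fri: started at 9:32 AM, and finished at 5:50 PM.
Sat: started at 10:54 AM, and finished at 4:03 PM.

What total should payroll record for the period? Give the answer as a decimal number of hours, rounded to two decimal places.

45.13 hours

Mon: 10:07 AM–8:43 PM = 10 h 36 min; less 30 min break → 10 h 6 min
Tue: 9:50 AM–7:17 PM = 9 h 27 min; less 30 min break → 8 h 57 min
Wed: 6:35 AM–5:11 PM = 10 h 36 min; less 30 min break → 10 h 6 min
Thu: 8:51 AM–12:53 PM = 4 h 2 min; less 30 min break → 3 h 32 min
Fri: 9:32 AM–5:50 PM = 8 h 18 min; less 30 min break → 7 h 48 min
Sat: 10:54 AM–4:03 PM = 5 h 9 min; less 30 min break → 4 h 39 min
Total: 10 h 6 min + 8 h 57 min + 10 h 6 min + 3 h 32 min + 7 h 48 min + 4 h 39 min = 45 h 8 min.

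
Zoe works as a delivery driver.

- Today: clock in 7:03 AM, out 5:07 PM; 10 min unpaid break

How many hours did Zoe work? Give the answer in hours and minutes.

9 h 54 min

Today: 7:03 AM–5:07 PM = 10 h 4 min; less 10 min break → 9 h 54 min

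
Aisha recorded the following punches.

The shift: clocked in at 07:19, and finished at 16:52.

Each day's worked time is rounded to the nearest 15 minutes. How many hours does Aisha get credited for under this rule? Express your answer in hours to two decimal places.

The shift: 07:19–16:52 = 9 h 33 min → rounds to 9 h 30 min

9.50 hours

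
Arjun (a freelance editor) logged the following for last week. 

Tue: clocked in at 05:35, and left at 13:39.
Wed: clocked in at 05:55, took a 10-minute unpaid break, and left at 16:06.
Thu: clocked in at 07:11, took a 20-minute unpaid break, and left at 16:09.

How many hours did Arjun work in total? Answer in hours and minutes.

Tue: 05:35–13:39 = 8 h 4 min
Wed: 05:55–16:06 = 10 h 11 min; less 10 min break → 10 h 1 min
Thu: 07:11–16:09 = 8 h 58 min; less 20 min break → 8 h 38 min
Total: 8 h 4 min + 10 h 1 min + 8 h 38 min = 26 h 43 min.

26 h 43 min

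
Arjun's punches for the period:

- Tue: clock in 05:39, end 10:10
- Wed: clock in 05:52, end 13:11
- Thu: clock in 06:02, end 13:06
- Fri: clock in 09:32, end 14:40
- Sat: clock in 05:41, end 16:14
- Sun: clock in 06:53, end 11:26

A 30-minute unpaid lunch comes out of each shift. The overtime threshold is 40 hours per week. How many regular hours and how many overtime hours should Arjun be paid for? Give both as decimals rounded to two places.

Tue: 05:39–10:10 = 4 h 31 min; less 30 min break → 4 h 1 min
Wed: 05:52–13:11 = 7 h 19 min; less 30 min break → 6 h 49 min
Thu: 06:02–13:06 = 7 h 4 min; less 30 min break → 6 h 34 min
Fri: 09:32–14:40 = 5 h 8 min; less 30 min break → 4 h 38 min
Sat: 05:41–16:14 = 10 h 33 min; less 30 min break → 10 h 3 min
Sun: 06:53–11:26 = 4 h 33 min; less 30 min break → 4 h 3 min
Total worked: 36 h 8 min = 36.13 h.
Threshold 40 h → overtime 0 h 0 min, regular 36 h 8 min.

Regular 36.13 hours, overtime 0.00 hours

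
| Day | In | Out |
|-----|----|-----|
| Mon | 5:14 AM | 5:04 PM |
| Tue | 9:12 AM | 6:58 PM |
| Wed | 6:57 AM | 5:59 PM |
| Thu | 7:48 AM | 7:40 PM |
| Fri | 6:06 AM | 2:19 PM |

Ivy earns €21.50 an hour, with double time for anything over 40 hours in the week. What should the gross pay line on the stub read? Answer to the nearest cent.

€1406.82

Mon: 5:14 AM–5:04 PM = 11 h 50 min
Tue: 9:12 AM–6:58 PM = 9 h 46 min
Wed: 6:57 AM–5:59 PM = 11 h 2 min
Thu: 7:48 AM–7:40 PM = 11 h 52 min
Fri: 6:06 AM–2:19 PM = 8 h 13 min
Total worked: 52 h 43 min = 3163 min.
Regular 40 h 0 min = 2400 min at €21.50/h; overtime 12 h 43 min = 763 min at €43.00/h.
Pay = (2400 × €21.50 + 763 × €43.00) ÷ 60 = €1406.82.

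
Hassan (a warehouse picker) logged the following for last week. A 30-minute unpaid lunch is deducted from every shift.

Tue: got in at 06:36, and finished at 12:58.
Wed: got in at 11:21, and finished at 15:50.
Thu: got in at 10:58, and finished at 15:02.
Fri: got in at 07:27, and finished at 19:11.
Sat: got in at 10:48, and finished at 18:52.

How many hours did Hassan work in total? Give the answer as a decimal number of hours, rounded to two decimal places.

Tue: 06:36–12:58 = 6 h 22 min; less 30 min break → 5 h 52 min
Wed: 11:21–15:50 = 4 h 29 min; less 30 min break → 3 h 59 min
Thu: 10:58–15:02 = 4 h 4 min; less 30 min break → 3 h 34 min
Fri: 07:27–19:11 = 11 h 44 min; less 30 min break → 11 h 14 min
Sat: 10:48–18:52 = 8 h 4 min; less 30 min break → 7 h 34 min
Total: 5 h 52 min + 3 h 59 min + 3 h 34 min + 11 h 14 min + 7 h 34 min = 32 h 13 min.

32.22 hours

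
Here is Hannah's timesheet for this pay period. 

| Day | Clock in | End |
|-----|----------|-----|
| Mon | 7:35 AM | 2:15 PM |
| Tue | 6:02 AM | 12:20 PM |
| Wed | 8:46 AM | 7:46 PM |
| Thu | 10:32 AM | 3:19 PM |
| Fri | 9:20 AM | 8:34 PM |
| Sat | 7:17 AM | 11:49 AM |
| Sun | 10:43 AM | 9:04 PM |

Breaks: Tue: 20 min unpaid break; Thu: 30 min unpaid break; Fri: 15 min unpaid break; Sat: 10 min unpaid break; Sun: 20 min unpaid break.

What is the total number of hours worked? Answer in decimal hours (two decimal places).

Mon: 7:35 AM–2:15 PM = 6 h 40 min
Tue: 6:02 AM–12:20 PM = 6 h 18 min; less 20 min break → 5 h 58 min
Wed: 8:46 AM–7:46 PM = 11 h 0 min
Thu: 10:32 AM–3:19 PM = 4 h 47 min; less 30 min break → 4 h 17 min
Fri: 9:20 AM–8:34 PM = 11 h 14 min; less 15 min break → 10 h 59 min
Sat: 7:17 AM–11:49 AM = 4 h 32 min; less 10 min break → 4 h 22 min
Sun: 10:43 AM–9:04 PM = 10 h 21 min; less 20 min break → 10 h 1 min
Total: 6 h 40 min + 5 h 58 min + 11 h 0 min + 4 h 17 min + 10 h 59 min + 4 h 22 min + 10 h 1 min = 53 h 17 min.

53.28 hours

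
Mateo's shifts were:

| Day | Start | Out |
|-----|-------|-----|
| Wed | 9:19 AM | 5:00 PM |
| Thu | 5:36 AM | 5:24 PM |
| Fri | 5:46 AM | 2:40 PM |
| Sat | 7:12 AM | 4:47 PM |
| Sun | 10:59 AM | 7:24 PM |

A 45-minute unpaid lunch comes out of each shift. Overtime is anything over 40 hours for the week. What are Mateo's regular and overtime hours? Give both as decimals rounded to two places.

Wed: 9:19 AM–5:00 PM = 7 h 41 min; less 45 min break → 6 h 56 min
Thu: 5:36 AM–5:24 PM = 11 h 48 min; less 45 min break → 11 h 3 min
Fri: 5:46 AM–2:40 PM = 8 h 54 min; less 45 min break → 8 h 9 min
Sat: 7:12 AM–4:47 PM = 9 h 35 min; less 45 min break → 8 h 50 min
Sun: 10:59 AM–7:24 PM = 8 h 25 min; less 45 min break → 7 h 40 min
Total worked: 42 h 38 min = 42.63 h.
Threshold 40 h → overtime 2 h 38 min, regular 40 h 0 min.

Regular 40.00 hours, overtime 2.63 hours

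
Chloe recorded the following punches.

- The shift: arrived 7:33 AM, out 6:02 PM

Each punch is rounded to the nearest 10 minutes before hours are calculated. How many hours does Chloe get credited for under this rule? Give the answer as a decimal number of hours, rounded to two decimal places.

The shift: in 7:33 AM→7:30 AM, out 6:02 PM→6:00 PM; 10 h 30 min

10.50 hours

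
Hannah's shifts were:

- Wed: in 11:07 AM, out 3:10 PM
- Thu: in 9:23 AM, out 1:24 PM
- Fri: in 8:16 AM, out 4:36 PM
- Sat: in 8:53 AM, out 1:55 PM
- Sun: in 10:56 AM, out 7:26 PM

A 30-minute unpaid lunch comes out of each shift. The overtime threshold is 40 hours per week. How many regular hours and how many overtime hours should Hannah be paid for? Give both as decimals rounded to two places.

Regular 27.43 hours, overtime 0.00 hours

Wed: 11:07 AM–3:10 PM = 4 h 3 min; less 30 min break → 3 h 33 min
Thu: 9:23 AM–1:24 PM = 4 h 1 min; less 30 min break → 3 h 31 min
Fri: 8:16 AM–4:36 PM = 8 h 20 min; less 30 min break → 7 h 50 min
Sat: 8:53 AM–1:55 PM = 5 h 2 min; less 30 min break → 4 h 32 min
Sun: 10:56 AM–7:26 PM = 8 h 30 min; less 30 min break → 8 h 0 min
Total worked: 27 h 26 min = 27.43 h.
Threshold 40 h → overtime 0 h 0 min, regular 27 h 26 min.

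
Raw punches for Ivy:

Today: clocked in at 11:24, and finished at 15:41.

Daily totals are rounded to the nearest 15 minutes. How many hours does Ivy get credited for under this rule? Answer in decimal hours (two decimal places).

4.25 hours

Today: 11:24–15:41 = 4 h 17 min → rounds to 4 h 15 min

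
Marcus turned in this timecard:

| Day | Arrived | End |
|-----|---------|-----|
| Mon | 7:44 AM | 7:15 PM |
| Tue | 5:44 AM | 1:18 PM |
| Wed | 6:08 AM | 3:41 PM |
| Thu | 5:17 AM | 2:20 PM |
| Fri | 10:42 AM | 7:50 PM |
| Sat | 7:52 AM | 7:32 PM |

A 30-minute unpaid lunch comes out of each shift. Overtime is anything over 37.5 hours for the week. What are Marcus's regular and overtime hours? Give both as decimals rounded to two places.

Mon: 7:44 AM–7:15 PM = 11 h 31 min; less 30 min break → 11 h 1 min
Tue: 5:44 AM–1:18 PM = 7 h 34 min; less 30 min break → 7 h 4 min
Wed: 6:08 AM–3:41 PM = 9 h 33 min; less 30 min break → 9 h 3 min
Thu: 5:17 AM–2:20 PM = 9 h 3 min; less 30 min break → 8 h 33 min
Fri: 10:42 AM–7:50 PM = 9 h 8 min; less 30 min break → 8 h 38 min
Sat: 7:52 AM–7:32 PM = 11 h 40 min; less 30 min break → 11 h 10 min
Total worked: 55 h 29 min = 55.48 h.
Threshold 37.5 h → overtime 17 h 59 min, regular 37 h 30 min.

Regular 37.50 hours, overtime 17.98 hours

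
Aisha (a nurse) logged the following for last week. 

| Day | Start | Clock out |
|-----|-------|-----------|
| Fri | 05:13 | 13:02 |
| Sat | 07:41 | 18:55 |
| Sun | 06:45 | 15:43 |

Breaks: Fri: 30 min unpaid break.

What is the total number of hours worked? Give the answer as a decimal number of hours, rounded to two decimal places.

Fri: 05:13–13:02 = 7 h 49 min; less 30 min break → 7 h 19 min
Sat: 07:41–18:55 = 11 h 14 min
Sun: 06:45–15:43 = 8 h 58 min
Total: 7 h 19 min + 11 h 14 min + 8 h 58 min = 27 h 31 min.

27.52 hours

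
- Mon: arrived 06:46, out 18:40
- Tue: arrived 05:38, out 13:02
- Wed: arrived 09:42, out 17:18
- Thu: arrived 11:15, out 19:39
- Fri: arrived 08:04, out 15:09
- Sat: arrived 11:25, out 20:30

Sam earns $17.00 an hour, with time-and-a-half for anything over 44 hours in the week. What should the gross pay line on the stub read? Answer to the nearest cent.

Mon: 06:46–18:40 = 11 h 54 min
Tue: 05:38–13:02 = 7 h 24 min
Wed: 09:42–17:18 = 7 h 36 min
Thu: 11:15–19:39 = 8 h 24 min
Fri: 08:04–15:09 = 7 h 5 min
Sat: 11:25–20:30 = 9 h 5 min
Total worked: 51 h 28 min = 3088 min.
Regular 44 h 0 min = 2640 min at $17.00/h; overtime 7 h 28 min = 448 min at $25.50/h.
Pay = (2640 × $17.00 + 448 × $25.50) ÷ 60 = $938.40.

$938.40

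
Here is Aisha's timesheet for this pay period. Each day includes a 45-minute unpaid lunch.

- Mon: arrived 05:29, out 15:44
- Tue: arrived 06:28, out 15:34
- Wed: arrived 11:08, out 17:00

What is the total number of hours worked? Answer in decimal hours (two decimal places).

22.97 hours

Mon: 05:29–15:44 = 10 h 15 min; less 45 min break → 9 h 30 min
Tue: 06:28–15:34 = 9 h 6 min; less 45 min break → 8 h 21 min
Wed: 11:08–17:00 = 5 h 52 min; less 45 min break → 5 h 7 min
Total: 9 h 30 min + 8 h 21 min + 5 h 7 min = 22 h 58 min.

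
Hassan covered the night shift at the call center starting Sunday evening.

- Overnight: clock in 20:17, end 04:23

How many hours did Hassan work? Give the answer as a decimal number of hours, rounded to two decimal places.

8.10 hours

Overnight: 20:17 → midnight = 3 h 43 min; midnight → 04:23 = 4 h 23 min; span 8 h 6 min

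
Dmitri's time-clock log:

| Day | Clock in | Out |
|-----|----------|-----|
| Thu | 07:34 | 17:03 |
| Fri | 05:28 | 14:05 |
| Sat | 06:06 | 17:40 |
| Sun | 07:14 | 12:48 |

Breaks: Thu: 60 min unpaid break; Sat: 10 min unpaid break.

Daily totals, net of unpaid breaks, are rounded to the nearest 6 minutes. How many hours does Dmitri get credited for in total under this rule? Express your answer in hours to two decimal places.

34.10 hours

Thu: 07:34–17:03 = 9 h 29 min − 60 min = 8 h 29 min → rounds to 8 h 30 min
Fri: 05:28–14:05 = 8 h 37 min → rounds to 8 h 36 min
Sat: 06:06–17:40 = 11 h 34 min − 10 min = 11 h 24 min → rounds to 11 h 24 min
Sun: 07:14–12:48 = 5 h 34 min → rounds to 5 h 36 min
Total credited: 34 h 6 min.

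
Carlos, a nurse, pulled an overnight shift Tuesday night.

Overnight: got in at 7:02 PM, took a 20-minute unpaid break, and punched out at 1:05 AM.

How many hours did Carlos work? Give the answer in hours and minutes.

Overnight: 7:02 PM → midnight = 4 h 58 min; midnight → 1:05 AM = 1 h 5 min; span 6 h 3 min; less 20 min break → 5 h 43 min

5 h 43 min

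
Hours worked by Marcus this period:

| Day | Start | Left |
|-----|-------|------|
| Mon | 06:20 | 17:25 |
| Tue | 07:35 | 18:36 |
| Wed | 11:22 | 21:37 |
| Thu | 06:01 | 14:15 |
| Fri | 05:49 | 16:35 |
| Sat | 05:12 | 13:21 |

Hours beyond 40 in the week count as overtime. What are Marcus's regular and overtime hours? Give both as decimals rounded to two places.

Mon: 06:20–17:25 = 11 h 5 min
Tue: 07:35–18:36 = 11 h 1 min
Wed: 11:22–21:37 = 10 h 15 min
Thu: 06:01–14:15 = 8 h 14 min
Fri: 05:49–16:35 = 10 h 46 min
Sat: 05:12–13:21 = 8 h 9 min
Total worked: 59 h 30 min = 59.50 h.
Threshold 40 h → overtime 19 h 30 min, regular 40 h 0 min.

Regular 40.00 hours, overtime 19.50 hours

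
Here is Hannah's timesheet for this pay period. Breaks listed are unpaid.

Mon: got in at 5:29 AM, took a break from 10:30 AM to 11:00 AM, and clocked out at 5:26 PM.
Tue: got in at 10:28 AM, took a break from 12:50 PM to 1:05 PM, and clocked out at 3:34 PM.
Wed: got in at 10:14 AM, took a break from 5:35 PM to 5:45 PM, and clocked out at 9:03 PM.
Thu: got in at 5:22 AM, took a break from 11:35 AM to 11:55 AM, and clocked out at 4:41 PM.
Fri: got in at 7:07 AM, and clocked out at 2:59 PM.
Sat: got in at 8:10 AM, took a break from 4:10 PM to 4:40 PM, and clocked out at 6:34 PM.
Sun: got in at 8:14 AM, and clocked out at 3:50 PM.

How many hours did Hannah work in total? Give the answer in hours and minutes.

Mon: 5:29 AM–5:26 PM = 11 h 57 min; less 30 min break → 11 h 27 min
Tue: 10:28 AM–3:34 PM = 5 h 6 min; less 15 min break → 4 h 51 min
Wed: 10:14 AM–9:03 PM = 10 h 49 min; less 10 min break → 10 h 39 min
Thu: 5:22 AM–4:41 PM = 11 h 19 min; less 20 min break → 10 h 59 min
Fri: 7:07 AM–2:59 PM = 7 h 52 min
Sat: 8:10 AM–6:34 PM = 10 h 24 min; less 30 min break → 9 h 54 min
Sun: 8:14 AM–3:50 PM = 7 h 36 min
Total: 11 h 27 min + 4 h 51 min + 10 h 39 min + 10 h 59 min + 7 h 52 min + 9 h 54 min + 7 h 36 min = 63 h 18 min.

63 h 18 min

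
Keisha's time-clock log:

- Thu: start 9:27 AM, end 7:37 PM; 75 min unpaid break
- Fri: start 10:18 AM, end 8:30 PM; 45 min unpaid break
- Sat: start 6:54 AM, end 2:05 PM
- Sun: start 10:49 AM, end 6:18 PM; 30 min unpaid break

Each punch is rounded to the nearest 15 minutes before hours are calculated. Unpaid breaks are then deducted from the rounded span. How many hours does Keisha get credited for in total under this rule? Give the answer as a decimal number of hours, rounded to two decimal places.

Thu: in 9:27 AM→9:30 AM, out 7:37 PM→7:30 PM; 10 h 0 min − 75 min = 8 h 45 min
Fri: in 10:18 AM→10:15 AM, out 8:30 PM→8:30 PM; 10 h 15 min − 45 min = 9 h 30 min
Sat: in 6:54 AM→7:00 AM, out 2:05 PM→2:00 PM; 7 h 0 min
Sun: in 10:49 AM→10:45 AM, out 6:18 PM→6:15 PM; 7 h 30 min − 30 min = 7 h 0 min
Total credited: 32 h 15 min.

32.25 hours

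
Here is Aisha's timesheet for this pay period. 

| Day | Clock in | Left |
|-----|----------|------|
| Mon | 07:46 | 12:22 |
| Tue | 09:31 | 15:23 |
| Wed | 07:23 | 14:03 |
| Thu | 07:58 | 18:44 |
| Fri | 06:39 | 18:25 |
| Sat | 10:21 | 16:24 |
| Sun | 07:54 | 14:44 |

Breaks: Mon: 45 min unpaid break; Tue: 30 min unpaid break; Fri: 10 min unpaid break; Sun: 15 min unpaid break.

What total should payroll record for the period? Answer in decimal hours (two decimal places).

50.88 hours

Mon: 07:46–12:22 = 4 h 36 min; less 45 min break → 3 h 51 min
Tue: 09:31–15:23 = 5 h 52 min; less 30 min break → 5 h 22 min
Wed: 07:23–14:03 = 6 h 40 min
Thu: 07:58–18:44 = 10 h 46 min
Fri: 06:39–18:25 = 11 h 46 min; less 10 min break → 11 h 36 min
Sat: 10:21–16:24 = 6 h 3 min
Sun: 07:54–14:44 = 6 h 50 min; less 15 min break → 6 h 35 min
Total: 3 h 51 min + 5 h 22 min + 6 h 40 min + 10 h 46 min + 11 h 36 min + 6 h 3 min + 6 h 35 min = 50 h 53 min.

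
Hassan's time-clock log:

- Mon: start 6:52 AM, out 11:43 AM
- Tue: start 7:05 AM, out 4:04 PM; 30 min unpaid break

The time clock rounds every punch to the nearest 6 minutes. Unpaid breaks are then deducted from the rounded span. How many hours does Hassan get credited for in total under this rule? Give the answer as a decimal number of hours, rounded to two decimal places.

13.30 hours

Mon: in 6:52 AM→6:54 AM, out 11:43 AM→11:42 AM; 4 h 48 min
Tue: in 7:05 AM→7:06 AM, out 4:04 PM→4:06 PM; 9 h 0 min − 30 min = 8 h 30 min
Total credited: 13 h 18 min.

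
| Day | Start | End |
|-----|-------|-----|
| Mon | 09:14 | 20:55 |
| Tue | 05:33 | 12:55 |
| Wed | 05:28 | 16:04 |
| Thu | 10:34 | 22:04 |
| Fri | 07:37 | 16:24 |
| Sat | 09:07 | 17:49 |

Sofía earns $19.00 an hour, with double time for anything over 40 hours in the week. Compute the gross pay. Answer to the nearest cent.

Mon: 09:14–20:55 = 11 h 41 min
Tue: 05:33–12:55 = 7 h 22 min
Wed: 05:28–16:04 = 10 h 36 min
Thu: 10:34–22:04 = 11 h 30 min
Fri: 07:37–16:24 = 8 h 47 min
Sat: 09:07–17:49 = 8 h 42 min
Total worked: 58 h 38 min = 3518 min.
Regular 40 h 0 min = 2400 min at $19.00/h; overtime 18 h 38 min = 1118 min at $38.00/h.
Pay = (2400 × $19.00 + 1118 × $38.00) ÷ 60 = $1468.07.

$1468.07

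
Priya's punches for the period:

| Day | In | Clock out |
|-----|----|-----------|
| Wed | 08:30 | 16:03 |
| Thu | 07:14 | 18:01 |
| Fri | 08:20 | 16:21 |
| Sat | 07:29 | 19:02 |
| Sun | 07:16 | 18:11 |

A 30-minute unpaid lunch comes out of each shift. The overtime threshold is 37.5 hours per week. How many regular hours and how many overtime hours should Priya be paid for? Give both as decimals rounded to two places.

Regular 37.50 hours, overtime 8.82 hours

Wed: 08:30–16:03 = 7 h 33 min; less 30 min break → 7 h 3 min
Thu: 07:14–18:01 = 10 h 47 min; less 30 min break → 10 h 17 min
Fri: 08:20–16:21 = 8 h 1 min; less 30 min break → 7 h 31 min
Sat: 07:29–19:02 = 11 h 33 min; less 30 min break → 11 h 3 min
Sun: 07:16–18:11 = 10 h 55 min; less 30 min break → 10 h 25 min
Total worked: 46 h 19 min = 46.32 h.
Threshold 37.5 h → overtime 8 h 49 min, regular 37 h 30 min.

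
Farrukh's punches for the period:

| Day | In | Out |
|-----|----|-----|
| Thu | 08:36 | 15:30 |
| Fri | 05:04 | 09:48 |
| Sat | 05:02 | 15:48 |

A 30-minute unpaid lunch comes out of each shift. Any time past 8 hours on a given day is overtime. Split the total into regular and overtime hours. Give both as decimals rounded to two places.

Regular 18.63 hours, overtime 2.27 hours

Thu: 08:36–15:30 = 6 h 54 min; less 30 min break → 6 h 24 min
Fri: 05:04–09:48 = 4 h 44 min; less 30 min break → 4 h 14 min
Sat: 05:02–15:48 = 10 h 46 min; less 30 min break → 10 h 16 min
Thu reg 6 h 24 min / OT 0 h 0 min; Fri reg 4 h 14 min / OT 0 h 0 min; Sat reg 8 h 0 min / OT 2 h 16 min.
Totals: regular 18 h 38 min, overtime 2 h 16 min.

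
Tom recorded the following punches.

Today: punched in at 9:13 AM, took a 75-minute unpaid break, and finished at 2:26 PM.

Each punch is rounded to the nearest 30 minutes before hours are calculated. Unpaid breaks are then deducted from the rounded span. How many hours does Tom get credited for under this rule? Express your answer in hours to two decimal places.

4.25 hours

Today: in 9:13 AM→9:00 AM, out 2:26 PM→2:30 PM; 5 h 30 min − 75 min = 4 h 15 min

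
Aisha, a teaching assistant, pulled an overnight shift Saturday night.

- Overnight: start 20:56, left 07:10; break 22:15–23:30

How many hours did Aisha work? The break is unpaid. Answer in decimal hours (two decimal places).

8.98 hours

Overnight: 20:56 → midnight = 3 h 4 min; midnight → 07:10 = 7 h 10 min; span 10 h 14 min; less 75 min break → 8 h 59 min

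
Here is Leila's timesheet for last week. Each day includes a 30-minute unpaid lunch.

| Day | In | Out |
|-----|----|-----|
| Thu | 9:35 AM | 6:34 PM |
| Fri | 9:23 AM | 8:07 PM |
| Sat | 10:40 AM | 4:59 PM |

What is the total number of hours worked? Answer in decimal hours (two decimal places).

24.53 hours

Thu: 9:35 AM–6:34 PM = 8 h 59 min; less 30 min break → 8 h 29 min
Fri: 9:23 AM–8:07 PM = 10 h 44 min; less 30 min break → 10 h 14 min
Sat: 10:40 AM–4:59 PM = 6 h 19 min; less 30 min break → 5 h 49 min
Total: 8 h 29 min + 10 h 14 min + 5 h 49 min = 24 h 32 min.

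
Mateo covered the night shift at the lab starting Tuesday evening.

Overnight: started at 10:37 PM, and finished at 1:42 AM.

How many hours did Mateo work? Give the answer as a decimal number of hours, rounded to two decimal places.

3.08 hours

Overnight: 10:37 PM → midnight = 1 h 23 min; midnight → 1:42 AM = 1 h 42 min; span 3 h 5 min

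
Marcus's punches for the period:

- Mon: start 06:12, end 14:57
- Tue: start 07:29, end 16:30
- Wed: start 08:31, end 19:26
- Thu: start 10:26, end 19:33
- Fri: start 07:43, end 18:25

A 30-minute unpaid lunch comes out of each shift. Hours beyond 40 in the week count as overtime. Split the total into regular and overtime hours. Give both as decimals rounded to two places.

Regular 40.00 hours, overtime 6.00 hours

Mon: 06:12–14:57 = 8 h 45 min; less 30 min break → 8 h 15 min
Tue: 07:29–16:30 = 9 h 1 min; less 30 min break → 8 h 31 min
Wed: 08:31–19:26 = 10 h 55 min; less 30 min break → 10 h 25 min
Thu: 10:26–19:33 = 9 h 7 min; less 30 min break → 8 h 37 min
Fri: 07:43–18:25 = 10 h 42 min; less 30 min break → 10 h 12 min
Total worked: 46 h 0 min = 46.00 h.
Threshold 40 h → overtime 6 h 0 min, regular 40 h 0 min.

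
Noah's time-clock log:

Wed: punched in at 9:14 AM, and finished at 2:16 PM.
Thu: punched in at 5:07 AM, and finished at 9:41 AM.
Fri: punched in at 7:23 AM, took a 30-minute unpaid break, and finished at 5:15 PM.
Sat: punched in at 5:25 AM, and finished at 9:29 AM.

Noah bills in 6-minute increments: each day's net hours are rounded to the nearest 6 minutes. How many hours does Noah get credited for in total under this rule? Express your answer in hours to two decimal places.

23.10 hours

Wed: 9:14 AM–2:16 PM = 5 h 2 min → rounds to 5 h 0 min
Thu: 5:07 AM–9:41 AM = 4 h 34 min → rounds to 4 h 36 min
Fri: 7:23 AM–5:15 PM = 9 h 52 min − 30 min = 9 h 22 min → rounds to 9 h 24 min
Sat: 5:25 AM–9:29 AM = 4 h 4 min → rounds to 4 h 6 min
Total credited: 23 h 6 min.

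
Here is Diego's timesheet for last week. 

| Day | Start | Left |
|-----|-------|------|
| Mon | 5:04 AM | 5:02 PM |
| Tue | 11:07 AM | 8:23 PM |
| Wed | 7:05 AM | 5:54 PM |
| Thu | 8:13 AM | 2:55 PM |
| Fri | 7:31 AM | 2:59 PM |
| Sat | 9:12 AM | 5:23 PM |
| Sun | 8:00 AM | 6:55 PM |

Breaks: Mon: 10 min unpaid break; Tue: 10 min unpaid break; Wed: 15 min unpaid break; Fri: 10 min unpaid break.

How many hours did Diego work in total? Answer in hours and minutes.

Mon: 5:04 AM–5:02 PM = 11 h 58 min; less 10 min break → 11 h 48 min
Tue: 11:07 AM–8:23 PM = 9 h 16 min; less 10 min break → 9 h 6 min
Wed: 7:05 AM–5:54 PM = 10 h 49 min; less 15 min break → 10 h 34 min
Thu: 8:13 AM–2:55 PM = 6 h 42 min
Fri: 7:31 AM–2:59 PM = 7 h 28 min; less 10 min break → 7 h 18 min
Sat: 9:12 AM–5:23 PM = 8 h 11 min
Sun: 8:00 AM–6:55 PM = 10 h 55 min
Total: 11 h 48 min + 9 h 6 min + 10 h 34 min + 6 h 42 min + 7 h 18 min + 8 h 11 min + 10 h 55 min = 64 h 34 min.

64 h 34 min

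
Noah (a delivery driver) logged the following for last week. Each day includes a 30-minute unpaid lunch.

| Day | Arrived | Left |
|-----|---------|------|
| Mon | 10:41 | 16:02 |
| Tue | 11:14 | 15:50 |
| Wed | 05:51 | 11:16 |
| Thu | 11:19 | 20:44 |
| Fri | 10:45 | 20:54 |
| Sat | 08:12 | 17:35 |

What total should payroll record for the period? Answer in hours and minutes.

41 h 19 min

Mon: 10:41–16:02 = 5 h 21 min; less 30 min break → 4 h 51 min
Tue: 11:14–15:50 = 4 h 36 min; less 30 min break → 4 h 6 min
Wed: 05:51–11:16 = 5 h 25 min; less 30 min break → 4 h 55 min
Thu: 11:19–20:44 = 9 h 25 min; less 30 min break → 8 h 55 min
Fri: 10:45–20:54 = 10 h 9 min; less 30 min break → 9 h 39 min
Sat: 08:12–17:35 = 9 h 23 min; less 30 min break → 8 h 53 min
Total: 4 h 51 min + 4 h 6 min + 4 h 55 min + 8 h 55 min + 9 h 39 min + 8 h 53 min = 41 h 19 min.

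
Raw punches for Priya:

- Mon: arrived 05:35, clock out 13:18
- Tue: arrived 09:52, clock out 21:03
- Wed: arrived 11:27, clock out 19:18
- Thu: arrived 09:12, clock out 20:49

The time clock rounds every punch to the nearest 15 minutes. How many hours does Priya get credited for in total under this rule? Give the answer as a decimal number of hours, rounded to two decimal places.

38.25 hours

Mon: in 05:35→05:30, out 13:18→13:15; 7 h 45 min
Tue: in 09:52→09:45, out 21:03→21:00; 11 h 15 min
Wed: in 11:27→11:30, out 19:18→19:15; 7 h 45 min
Thu: in 09:12→09:15, out 20:49→20:45; 11 h 30 min
Total credited: 38 h 15 min.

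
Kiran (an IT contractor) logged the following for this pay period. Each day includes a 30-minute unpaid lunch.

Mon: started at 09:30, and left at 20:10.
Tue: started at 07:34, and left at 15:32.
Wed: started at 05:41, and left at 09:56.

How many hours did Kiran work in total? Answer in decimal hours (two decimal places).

21.38 hours

Mon: 09:30–20:10 = 10 h 40 min; less 30 min break → 10 h 10 min
Tue: 07:34–15:32 = 7 h 58 min; less 30 min break → 7 h 28 min
Wed: 05:41–09:56 = 4 h 15 min; less 30 min break → 3 h 45 min
Total: 10 h 10 min + 7 h 28 min + 3 h 45 min = 21 h 23 min.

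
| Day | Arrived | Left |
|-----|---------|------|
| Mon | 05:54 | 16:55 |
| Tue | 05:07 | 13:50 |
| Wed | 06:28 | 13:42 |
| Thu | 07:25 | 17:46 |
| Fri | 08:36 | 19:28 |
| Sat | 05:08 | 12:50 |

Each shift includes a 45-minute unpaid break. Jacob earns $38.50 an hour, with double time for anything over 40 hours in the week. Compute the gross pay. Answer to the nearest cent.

Mon: 05:54–16:55 = 11 h 1 min; less 45 min break → 10 h 16 min
Tue: 05:07–13:50 = 8 h 43 min; less 45 min break → 7 h 58 min
Wed: 06:28–13:42 = 7 h 14 min; less 45 min break → 6 h 29 min
Thu: 07:25–17:46 = 10 h 21 min; less 45 min break → 9 h 36 min
Fri: 08:36–19:28 = 10 h 52 min; less 45 min break → 10 h 7 min
Sat: 05:08–12:50 = 7 h 42 min; less 45 min break → 6 h 57 min
Total worked: 51 h 23 min = 3083 min.
Regular 40 h 0 min = 2400 min at $38.50/h; overtime 11 h 23 min = 683 min at $77.00/h.
Pay = (2400 × $38.50 + 683 × $77.00) ÷ 60 = $2416.52.

$2416.52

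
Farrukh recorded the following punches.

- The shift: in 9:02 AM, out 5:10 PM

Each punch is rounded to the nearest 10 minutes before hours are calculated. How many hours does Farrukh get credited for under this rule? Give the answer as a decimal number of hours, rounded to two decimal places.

8.17 hours

The shift: in 9:02 AM→9:00 AM, out 5:10 PM→5:10 PM; 8 h 10 min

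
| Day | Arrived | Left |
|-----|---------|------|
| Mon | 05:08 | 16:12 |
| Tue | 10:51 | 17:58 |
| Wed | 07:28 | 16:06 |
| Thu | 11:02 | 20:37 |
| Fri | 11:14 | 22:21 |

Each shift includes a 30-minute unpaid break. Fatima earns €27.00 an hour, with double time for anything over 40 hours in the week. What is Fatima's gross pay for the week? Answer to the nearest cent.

€1350.90

Mon: 05:08–16:12 = 11 h 4 min; less 30 min break → 10 h 34 min
Tue: 10:51–17:58 = 7 h 7 min; less 30 min break → 6 h 37 min
Wed: 07:28–16:06 = 8 h 38 min; less 30 min break → 8 h 8 min
Thu: 11:02–20:37 = 9 h 35 min; less 30 min break → 9 h 5 min
Fri: 11:14–22:21 = 11 h 7 min; less 30 min break → 10 h 37 min
Total worked: 45 h 1 min = 2701 min.
Regular 40 h 0 min = 2400 min at €27.00/h; overtime 5 h 1 min = 301 min at €54.00/h.
Pay = (2400 × €27.00 + 301 × €54.00) ÷ 60 = €1350.90.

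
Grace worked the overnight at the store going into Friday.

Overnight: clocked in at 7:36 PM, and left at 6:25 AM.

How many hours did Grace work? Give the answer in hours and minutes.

10 h 49 min

Overnight: 7:36 PM → midnight = 4 h 24 min; midnight → 6:25 AM = 6 h 25 min; span 10 h 49 min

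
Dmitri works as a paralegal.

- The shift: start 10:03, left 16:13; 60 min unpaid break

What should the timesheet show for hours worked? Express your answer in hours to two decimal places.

5.17 hours

The shift: 10:03–16:13 = 6 h 10 min; less 60 min break → 5 h 10 min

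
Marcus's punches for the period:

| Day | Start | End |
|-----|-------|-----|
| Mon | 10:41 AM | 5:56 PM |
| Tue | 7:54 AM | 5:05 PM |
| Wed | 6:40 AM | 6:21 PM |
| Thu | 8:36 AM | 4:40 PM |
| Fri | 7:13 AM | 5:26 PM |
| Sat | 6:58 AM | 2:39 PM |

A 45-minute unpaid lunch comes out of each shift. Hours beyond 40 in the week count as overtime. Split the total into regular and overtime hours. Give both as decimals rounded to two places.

Regular 40.00 hours, overtime 9.58 hours

Mon: 10:41 AM–5:56 PM = 7 h 15 min; less 45 min break → 6 h 30 min
Tue: 7:54 AM–5:05 PM = 9 h 11 min; less 45 min break → 8 h 26 min
Wed: 6:40 AM–6:21 PM = 11 h 41 min; less 45 min break → 10 h 56 min
Thu: 8:36 AM–4:40 PM = 8 h 4 min; less 45 min break → 7 h 19 min
Fri: 7:13 AM–5:26 PM = 10 h 13 min; less 45 min break → 9 h 28 min
Sat: 6:58 AM–2:39 PM = 7 h 41 min; less 45 min break → 6 h 56 min
Total worked: 49 h 35 min = 49.58 h.
Threshold 40 h → overtime 9 h 35 min, regular 40 h 0 min.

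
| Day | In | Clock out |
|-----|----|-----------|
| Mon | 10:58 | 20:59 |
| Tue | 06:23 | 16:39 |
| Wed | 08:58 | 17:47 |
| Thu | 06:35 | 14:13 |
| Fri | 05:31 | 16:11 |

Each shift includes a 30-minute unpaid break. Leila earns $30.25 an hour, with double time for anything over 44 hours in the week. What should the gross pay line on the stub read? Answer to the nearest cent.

$1385.45

Mon: 10:58–20:59 = 10 h 1 min; less 30 min break → 9 h 31 min
Tue: 06:23–16:39 = 10 h 16 min; less 30 min break → 9 h 46 min
Wed: 08:58–17:47 = 8 h 49 min; less 30 min break → 8 h 19 min
Thu: 06:35–14:13 = 7 h 38 min; less 30 min break → 7 h 8 min
Fri: 05:31–16:11 = 10 h 40 min; less 30 min break → 10 h 10 min
Total worked: 44 h 54 min = 2694 min.
Regular 44 h 0 min = 2640 min at $30.25/h; overtime 0 h 54 min = 54 min at $60.50/h.
Pay = (2640 × $30.25 + 54 × $60.50) ÷ 60 = $1385.45.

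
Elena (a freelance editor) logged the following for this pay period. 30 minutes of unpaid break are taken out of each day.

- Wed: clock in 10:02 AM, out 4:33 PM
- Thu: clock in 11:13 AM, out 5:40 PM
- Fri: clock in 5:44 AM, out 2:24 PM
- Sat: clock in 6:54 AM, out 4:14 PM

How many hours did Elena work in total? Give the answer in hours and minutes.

28 h 58 min

Wed: 10:02 AM–4:33 PM = 6 h 31 min; less 30 min break → 6 h 1 min
Thu: 11:13 AM–5:40 PM = 6 h 27 min; less 30 min break → 5 h 57 min
Fri: 5:44 AM–2:24 PM = 8 h 40 min; less 30 min break → 8 h 10 min
Sat: 6:54 AM–4:14 PM = 9 h 20 min; less 30 min break → 8 h 50 min
Total: 6 h 1 min + 5 h 57 min + 8 h 10 min + 8 h 50 min = 28 h 58 min.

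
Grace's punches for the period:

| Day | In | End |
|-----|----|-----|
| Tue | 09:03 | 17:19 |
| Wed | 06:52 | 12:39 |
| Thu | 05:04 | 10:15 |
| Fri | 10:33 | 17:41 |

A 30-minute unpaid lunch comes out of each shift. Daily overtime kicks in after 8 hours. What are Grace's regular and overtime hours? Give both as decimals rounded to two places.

Regular 24.37 hours, overtime 0.00 hours

Tue: 09:03–17:19 = 8 h 16 min; less 30 min break → 7 h 46 min
Wed: 06:52–12:39 = 5 h 47 min; less 30 min break → 5 h 17 min
Thu: 05:04–10:15 = 5 h 11 min; less 30 min break → 4 h 41 min
Fri: 10:33–17:41 = 7 h 8 min; less 30 min break → 6 h 38 min
Tue reg 7 h 46 min / OT 0 h 0 min; Wed reg 5 h 17 min / OT 0 h 0 min; Thu reg 4 h 41 min / OT 0 h 0 min; Fri reg 6 h 38 min / OT 0 h 0 min.
Totals: regular 24 h 22 min, overtime 0 h 0 min.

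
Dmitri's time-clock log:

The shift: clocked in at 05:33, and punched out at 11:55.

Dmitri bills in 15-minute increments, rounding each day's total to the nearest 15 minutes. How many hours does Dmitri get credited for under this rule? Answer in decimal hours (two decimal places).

The shift: 05:33–11:55 = 6 h 22 min → rounds to 6 h 15 min

6.25 hours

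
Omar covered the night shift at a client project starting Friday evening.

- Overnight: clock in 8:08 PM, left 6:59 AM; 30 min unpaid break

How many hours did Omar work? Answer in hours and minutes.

10 h 21 min

Overnight: 8:08 PM → midnight = 3 h 52 min; midnight → 6:59 AM = 6 h 59 min; span 10 h 51 min; less 30 min break → 10 h 21 min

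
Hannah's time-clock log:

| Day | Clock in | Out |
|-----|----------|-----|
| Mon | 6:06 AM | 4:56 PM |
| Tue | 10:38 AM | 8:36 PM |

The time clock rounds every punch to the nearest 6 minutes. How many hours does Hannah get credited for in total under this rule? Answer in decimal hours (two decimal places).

Mon: in 6:06 AM→6:06 AM, out 4:56 PM→4:54 PM; 10 h 48 min
Tue: in 10:38 AM→10:36 AM, out 8:36 PM→8:36 PM; 10 h 0 min
Total credited: 20 h 48 min.

20.80 hours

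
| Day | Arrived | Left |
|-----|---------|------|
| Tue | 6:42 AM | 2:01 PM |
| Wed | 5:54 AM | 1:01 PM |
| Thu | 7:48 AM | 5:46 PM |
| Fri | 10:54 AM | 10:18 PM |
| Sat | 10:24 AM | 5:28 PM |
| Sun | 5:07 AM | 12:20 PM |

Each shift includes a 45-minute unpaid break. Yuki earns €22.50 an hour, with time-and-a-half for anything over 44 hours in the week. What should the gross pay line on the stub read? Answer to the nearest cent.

€1043.44

Tue: 6:42 AM–2:01 PM = 7 h 19 min; less 45 min break → 6 h 34 min
Wed: 5:54 AM–1:01 PM = 7 h 7 min; less 45 min break → 6 h 22 min
Thu: 7:48 AM–5:46 PM = 9 h 58 min; less 45 min break → 9 h 13 min
Fri: 10:54 AM–10:18 PM = 11 h 24 min; less 45 min break → 10 h 39 min
Sat: 10:24 AM–5:28 PM = 7 h 4 min; less 45 min break → 6 h 19 min
Sun: 5:07 AM–12:20 PM = 7 h 13 min; less 45 min break → 6 h 28 min
Total worked: 45 h 35 min = 2735 min.
Regular 44 h 0 min = 2640 min at €22.50/h; overtime 1 h 35 min = 95 min at €33.75/h.
Pay = (2640 × €22.50 + 95 × €33.75) ÷ 60 = €1043.44.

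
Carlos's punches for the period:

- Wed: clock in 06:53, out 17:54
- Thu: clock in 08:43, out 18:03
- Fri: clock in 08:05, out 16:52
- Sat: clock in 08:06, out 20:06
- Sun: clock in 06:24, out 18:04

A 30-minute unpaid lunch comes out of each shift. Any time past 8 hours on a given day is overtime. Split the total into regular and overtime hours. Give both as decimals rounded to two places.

Wed: 06:53–17:54 = 11 h 1 min; less 30 min break → 10 h 31 min
Thu: 08:43–18:03 = 9 h 20 min; less 30 min break → 8 h 50 min
Fri: 08:05–16:52 = 8 h 47 min; less 30 min break → 8 h 17 min
Sat: 08:06–20:06 = 12 h 0 min; less 30 min break → 11 h 30 min
Sun: 06:24–18:04 = 11 h 40 min; less 30 min break → 11 h 10 min
Wed reg 8 h 0 min / OT 2 h 31 min; Thu reg 8 h 0 min / OT 0 h 50 min; Fri reg 8 h 0 min / OT 0 h 17 min; Sat reg 8 h 0 min / OT 3 h 30 min; Sun reg 8 h 0 min / OT 3 h 10 min.
Totals: regular 40 h 0 min, overtime 10 h 18 min.

Regular 40.00 hours, overtime 10.30 hours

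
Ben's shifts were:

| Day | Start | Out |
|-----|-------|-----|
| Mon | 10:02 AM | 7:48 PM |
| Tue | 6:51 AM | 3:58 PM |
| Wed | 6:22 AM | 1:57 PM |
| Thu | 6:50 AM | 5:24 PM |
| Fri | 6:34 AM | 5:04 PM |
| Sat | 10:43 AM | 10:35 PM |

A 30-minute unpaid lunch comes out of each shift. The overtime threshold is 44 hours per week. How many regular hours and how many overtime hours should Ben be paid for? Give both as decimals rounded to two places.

Mon: 10:02 AM–7:48 PM = 9 h 46 min; less 30 min break → 9 h 16 min
Tue: 6:51 AM–3:58 PM = 9 h 7 min; less 30 min break → 8 h 37 min
Wed: 6:22 AM–1:57 PM = 7 h 35 min; less 30 min break → 7 h 5 min
Thu: 6:50 AM–5:24 PM = 10 h 34 min; less 30 min break → 10 h 4 min
Fri: 6:34 AM–5:04 PM = 10 h 30 min; less 30 min break → 10 h 0 min
Sat: 10:43 AM–10:35 PM = 11 h 52 min; less 30 min break → 11 h 22 min
Total worked: 56 h 24 min = 56.40 h.
Threshold 44 h → overtime 12 h 24 min, regular 44 h 0 min.

Regular 44.00 hours, overtime 12.40 hours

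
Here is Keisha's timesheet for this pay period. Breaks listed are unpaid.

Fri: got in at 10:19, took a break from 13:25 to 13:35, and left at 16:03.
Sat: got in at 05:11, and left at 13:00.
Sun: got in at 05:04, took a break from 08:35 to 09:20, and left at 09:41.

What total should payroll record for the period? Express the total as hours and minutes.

17 h 15 min

Fri: 10:19–16:03 = 5 h 44 min; less 10 min break → 5 h 34 min
Sat: 05:11–13:00 = 7 h 49 min
Sun: 05:04–09:41 = 4 h 37 min; less 45 min break → 3 h 52 min
Total: 5 h 34 min + 7 h 49 min + 3 h 52 min = 17 h 15 min.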